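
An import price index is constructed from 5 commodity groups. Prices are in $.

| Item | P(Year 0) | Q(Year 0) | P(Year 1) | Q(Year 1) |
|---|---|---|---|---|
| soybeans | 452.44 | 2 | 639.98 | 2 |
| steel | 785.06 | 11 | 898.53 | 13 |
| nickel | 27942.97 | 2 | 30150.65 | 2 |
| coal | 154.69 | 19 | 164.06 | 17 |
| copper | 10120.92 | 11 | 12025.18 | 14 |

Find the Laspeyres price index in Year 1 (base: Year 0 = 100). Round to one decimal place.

Laspeyres price index uses base-period quantities as weights.
ΣP(Year 1)·Q(Year 0) = 639.98×2 + 898.53×11 + 30150.65×2 + 164.06×19 + 12025.18×11 = 1279.96 + 9883.83 + 60301.3 + 3117.14 + 132276.98 = 206859.21
ΣP(Year 0)·Q(Year 0) = 452.44×2 + 785.06×11 + 27942.97×2 + 154.69×19 + 10120.92×11 = 904.88 + 8635.66 + 55885.94 + 2939.11 + 111330.12 = 179695.71
Index = 206859.21 / 179695.71 × 100 = 115.1164

115.1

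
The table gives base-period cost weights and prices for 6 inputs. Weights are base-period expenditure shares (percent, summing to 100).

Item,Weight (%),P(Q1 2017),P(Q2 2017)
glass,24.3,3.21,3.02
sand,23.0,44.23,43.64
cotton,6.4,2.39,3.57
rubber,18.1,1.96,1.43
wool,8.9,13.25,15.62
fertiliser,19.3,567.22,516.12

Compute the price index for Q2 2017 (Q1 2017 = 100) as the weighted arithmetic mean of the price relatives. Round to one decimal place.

96.4

glass: 24.3 × (3.02/3.21) = 24.3 × 0.940810 = 22.8617
sand: 23.0 × (43.64/44.23) = 23.0 × 0.986661 = 22.6932
cotton: 6.4 × (3.57/2.39) = 6.4 × 1.493724 = 9.5598
rubber: 18.1 × (1.43/1.96) = 18.1 × 0.729592 = 13.2056
wool: 8.9 × (15.62/13.25) = 8.9 × 1.178868 = 10.4919
fertiliser: 19.3 × (516.12/567.22) = 19.3 × 0.909911 = 17.5613
Index = Σ wᵢ·(p₁ᵢ/p₀ᵢ) = 22.8617 + 22.6932 + 9.5598 + 13.2056 + 10.4919 + 17.5613 = 96.3735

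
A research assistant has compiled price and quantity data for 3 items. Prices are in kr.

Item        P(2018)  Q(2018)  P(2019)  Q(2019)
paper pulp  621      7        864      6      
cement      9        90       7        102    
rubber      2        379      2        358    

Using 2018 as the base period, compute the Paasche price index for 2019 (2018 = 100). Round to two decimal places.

123.40

Paasche price index uses current-period quantities as weights.
ΣP(2019)·Q(2019) = 864×6 + 7×102 + 2×358 = 5184 + 714 + 716 = 6614
ΣP(2018)·Q(2019) = 621×6 + 9×102 + 2×358 = 3726 + 918 + 716 = 5360
Index = 6614 / 5360 × 100 = 123.3955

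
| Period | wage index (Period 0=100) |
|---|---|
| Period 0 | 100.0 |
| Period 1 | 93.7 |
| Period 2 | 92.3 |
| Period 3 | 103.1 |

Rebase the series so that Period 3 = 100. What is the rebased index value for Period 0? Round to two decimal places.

96.99

Rebased(Period 0) = 100.0 / 103.1 × 100 = 96.9932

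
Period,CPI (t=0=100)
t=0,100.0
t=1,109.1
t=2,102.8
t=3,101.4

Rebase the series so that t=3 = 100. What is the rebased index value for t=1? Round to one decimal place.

107.6

Rebased(t=1) = 109.1 / 101.4 × 100 = 107.5937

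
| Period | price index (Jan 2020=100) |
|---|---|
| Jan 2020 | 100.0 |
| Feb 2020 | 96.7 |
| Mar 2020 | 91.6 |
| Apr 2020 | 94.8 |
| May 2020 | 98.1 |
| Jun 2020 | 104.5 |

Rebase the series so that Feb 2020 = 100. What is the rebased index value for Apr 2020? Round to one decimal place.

98.0

Rebased(Apr 2020) = 94.8 / 96.7 × 100 = 98.0352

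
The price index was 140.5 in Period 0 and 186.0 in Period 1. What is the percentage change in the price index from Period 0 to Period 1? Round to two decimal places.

32.38%

Change = (186.0 − 140.5) / 140.5 × 100
       = 45.5 / 140.5 × 100 = 32.3843%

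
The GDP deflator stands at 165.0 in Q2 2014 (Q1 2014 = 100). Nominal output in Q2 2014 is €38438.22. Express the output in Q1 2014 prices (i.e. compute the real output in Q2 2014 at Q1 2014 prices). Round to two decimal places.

Real = Nominal ÷ (Index/100) = 38438.22 ÷ (165.0/100)
     = 38438.22 ÷ 1.650 = 23295.8909

23295.89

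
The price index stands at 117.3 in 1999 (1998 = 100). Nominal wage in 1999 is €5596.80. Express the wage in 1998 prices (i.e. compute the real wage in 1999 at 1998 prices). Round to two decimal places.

4771.36

Real = Nominal ÷ (Index/100) = 5596.80 ÷ (117.3/100)
     = 5596.80 ÷ 1.173 = 4771.3555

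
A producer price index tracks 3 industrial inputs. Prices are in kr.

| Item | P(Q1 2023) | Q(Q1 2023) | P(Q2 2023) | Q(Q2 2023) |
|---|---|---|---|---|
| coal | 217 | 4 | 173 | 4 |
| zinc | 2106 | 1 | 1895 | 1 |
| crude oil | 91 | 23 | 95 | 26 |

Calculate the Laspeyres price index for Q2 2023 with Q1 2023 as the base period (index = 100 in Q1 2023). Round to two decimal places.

Laspeyres price index uses base-period quantities as weights.
ΣP(Q2 2023)·Q(Q1 2023) = 173×4 + 1895×1 + 95×23 = 692 + 1895 + 2185 = 4772
ΣP(Q1 2023)·Q(Q1 2023) = 217×4 + 2106×1 + 91×23 = 868 + 2106 + 2093 = 5067
Index = 4772 / 5067 × 100 = 94.1780

94.18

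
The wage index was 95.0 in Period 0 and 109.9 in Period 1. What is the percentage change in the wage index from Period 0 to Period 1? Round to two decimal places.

15.68%

Change = (109.9 − 95.0) / 95.0 × 100
       = 14.9 / 95.0 × 100 = 15.6842%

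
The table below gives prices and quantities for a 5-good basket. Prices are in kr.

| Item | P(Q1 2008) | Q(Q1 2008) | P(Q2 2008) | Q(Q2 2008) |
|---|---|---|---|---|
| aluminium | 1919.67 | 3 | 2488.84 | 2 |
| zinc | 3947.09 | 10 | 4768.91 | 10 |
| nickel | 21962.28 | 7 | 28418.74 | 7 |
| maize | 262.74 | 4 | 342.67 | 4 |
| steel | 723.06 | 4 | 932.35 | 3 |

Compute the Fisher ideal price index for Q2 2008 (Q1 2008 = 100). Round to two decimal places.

Laspeyres component (base-period weights):
ΣP(Q2 2008)Q(Q1 2008) = 2488.84×3 + 4768.91×10 + 28418.74×7 + 342.67×4 + 932.35×4 = 7466.52 + 47689.1 + 198931.18 + 1370.68 + 3729.4 = 259186.88
ΣP(Q1 2008)Q(Q1 2008) = 1919.67×3 + 3947.09×10 + 21962.28×7 + 262.74×4 + 723.06×4 = 5759.01 + 39470.9 + 153735.96 + 1050.96 + 2892.24 = 202909.07
L = 259186.88 / 202909.07 × 100 = 127.7355
Paasche component (current-period weights):
ΣP(Q2 2008)Q(Q2 2008) = 2488.84×2 + 4768.91×10 + 28418.74×7 + 342.67×4 + 932.35×3 = 4977.68 + 47689.1 + 198931.18 + 1370.68 + 2797.05 = 255765.69
ΣP(Q1 2008)Q(Q2 2008) = 1919.67×2 + 3947.09×10 + 21962.28×7 + 262.74×4 + 723.06×3 = 3839.34 + 39470.9 + 153735.96 + 1050.96 + 2169.18 = 200266.34
P = 255765.69 / 200266.34 × 100 = 127.7128
Fisher = √(L × P) = √(127.7355 × 127.7128) = 127.7241

127.72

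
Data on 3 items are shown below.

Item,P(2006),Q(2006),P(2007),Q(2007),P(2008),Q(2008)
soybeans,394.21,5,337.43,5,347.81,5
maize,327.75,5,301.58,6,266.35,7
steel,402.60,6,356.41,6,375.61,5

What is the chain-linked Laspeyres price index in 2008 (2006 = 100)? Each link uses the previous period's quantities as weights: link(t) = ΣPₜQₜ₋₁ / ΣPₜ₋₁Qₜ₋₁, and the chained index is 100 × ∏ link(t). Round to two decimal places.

87.82

Link 2006→2007:
ΣP(2007)Q(2006) = 337.43×5 + 301.58×5 + 356.41×6 = 1687.15 + 1507.9 + 2138.46 = 5333.51
ΣP(2006)Q(2006) = 394.21×5 + 327.75×5 + 402.60×6 = 1971.05 + 1638.75 + 2415.6 = 6025.4
link = 5333.51/6025.4 = 0.885171
Link 2007→2008:
ΣP(2008)Q(2007) = 347.81×5 + 266.35×6 + 375.61×6 = 1739.05 + 1598.1 + 2253.66 = 5590.81
ΣP(2007)Q(2007) = 337.43×5 + 301.58×6 + 356.41×6 = 1687.15 + 1809.48 + 2138.46 = 5635.09
link = 5590.81/5635.09 = 0.992142
Chained index = 100 × 0.885171 × 0.992142 = 87.8216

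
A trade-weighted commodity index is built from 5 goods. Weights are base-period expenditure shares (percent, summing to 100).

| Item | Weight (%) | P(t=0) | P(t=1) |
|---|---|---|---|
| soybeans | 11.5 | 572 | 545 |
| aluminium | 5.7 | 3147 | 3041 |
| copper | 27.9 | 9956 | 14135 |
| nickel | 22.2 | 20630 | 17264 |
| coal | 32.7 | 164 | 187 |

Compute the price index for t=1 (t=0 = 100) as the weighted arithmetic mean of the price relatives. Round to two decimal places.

111.94

soybeans: 11.5 × (545/572) = 11.5 × 0.952797 = 10.9572
aluminium: 5.7 × (3041/3147) = 5.7 × 0.966317 = 5.5080
copper: 27.9 × (14135/9956) = 27.9 × 1.419747 = 39.6109
nickel: 22.2 × (17264/20630) = 22.2 × 0.836840 = 18.5778
coal: 32.7 × (187/164) = 32.7 × 1.140244 = 37.2860
Index = Σ wᵢ·(p₁ᵢ/p₀ᵢ) = 10.9572 + 5.5080 + 39.6109 + 18.5778 + 37.2860 = 111.9399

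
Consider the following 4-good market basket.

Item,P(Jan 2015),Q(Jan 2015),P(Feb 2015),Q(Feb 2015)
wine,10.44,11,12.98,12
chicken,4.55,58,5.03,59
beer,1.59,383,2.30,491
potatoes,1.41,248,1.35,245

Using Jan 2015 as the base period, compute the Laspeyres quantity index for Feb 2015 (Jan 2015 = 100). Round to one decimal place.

113.6

Laspeyres quantity index uses base-period prices as weights.
ΣP(Jan 2015)·Q(Feb 2015) = 10.44×12 + 4.55×59 + 1.59×491 + 1.41×245 = 125.28 + 268.45 + 780.69 + 345.45 = 1519.87
ΣP(Jan 2015)·Q(Jan 2015) = 10.44×11 + 4.55×58 + 1.59×383 + 1.41×248 = 114.84 + 263.9 + 608.97 + 349.68 = 1337.39
Index = 1519.87 / 1337.39 × 100 = 113.6445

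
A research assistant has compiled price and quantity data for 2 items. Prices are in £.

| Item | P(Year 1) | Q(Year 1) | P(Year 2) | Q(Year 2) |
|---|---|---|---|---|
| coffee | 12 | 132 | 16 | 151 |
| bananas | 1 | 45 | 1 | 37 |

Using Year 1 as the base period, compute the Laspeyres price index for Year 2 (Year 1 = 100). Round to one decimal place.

132.4

Laspeyres price index uses base-period quantities as weights.
ΣP(Year 2)·Q(Year 1) = 16×132 + 1×45 = 2112 + 45 = 2157
ΣP(Year 1)·Q(Year 1) = 12×132 + 1×45 = 1584 + 45 = 1629
Index = 2157 / 1629 × 100 = 132.4125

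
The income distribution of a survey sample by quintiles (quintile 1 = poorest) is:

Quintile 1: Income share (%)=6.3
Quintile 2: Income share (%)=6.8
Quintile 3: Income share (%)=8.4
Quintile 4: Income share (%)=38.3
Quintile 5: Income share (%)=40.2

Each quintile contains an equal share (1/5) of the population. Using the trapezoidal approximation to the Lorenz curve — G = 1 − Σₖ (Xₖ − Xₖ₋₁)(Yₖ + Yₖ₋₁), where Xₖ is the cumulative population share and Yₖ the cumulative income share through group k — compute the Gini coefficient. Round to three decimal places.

0.397

Cumulative income shares Yₖ: 0.0630, 0.1310, 0.2150, 0.5980, 1.0000
Σ (Xₖ−Xₖ₋₁)(Yₖ+Yₖ₋₁) = (1/5)(0.0630+0.0000) + (1/5)(0.1310+0.0630) + (1/5)(0.2150+0.1310) + (1/5)(0.5980+0.2150) + (1/5)(1.0000+0.5980)
  = 0.0126 + 0.0388 + 0.0692 + 0.1626 + 0.3196 = 0.6028
G = 1 − 0.6028 = 0.3972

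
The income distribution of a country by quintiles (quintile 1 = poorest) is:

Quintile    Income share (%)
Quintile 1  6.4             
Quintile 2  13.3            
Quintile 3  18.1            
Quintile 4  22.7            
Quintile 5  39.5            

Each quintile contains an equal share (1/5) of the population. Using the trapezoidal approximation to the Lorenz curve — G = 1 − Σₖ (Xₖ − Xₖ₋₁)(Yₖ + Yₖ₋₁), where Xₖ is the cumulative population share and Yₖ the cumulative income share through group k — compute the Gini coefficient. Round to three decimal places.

0.302

Cumulative income shares Yₖ: 0.0640, 0.1970, 0.3780, 0.6050, 1.0000
Σ (Xₖ−Xₖ₋₁)(Yₖ+Yₖ₋₁) = (1/5)(0.0640+0.0000) + (1/5)(0.1970+0.0640) + (1/5)(0.3780+0.1970) + (1/5)(0.6050+0.3780) + (1/5)(1.0000+0.6050)
  = 0.0128 + 0.0522 + 0.1150 + 0.1966 + 0.3210 = 0.6976
G = 1 − 0.6976 = 0.3024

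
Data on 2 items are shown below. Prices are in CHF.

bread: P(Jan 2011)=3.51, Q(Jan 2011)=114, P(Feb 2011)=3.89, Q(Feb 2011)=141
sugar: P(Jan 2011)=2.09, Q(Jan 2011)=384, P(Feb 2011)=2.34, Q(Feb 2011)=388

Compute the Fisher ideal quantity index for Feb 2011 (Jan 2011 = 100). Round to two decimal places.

108.55

Laspeyres component (base-period weights):
ΣP(Jan 2011)Q(Feb 2011) = 3.51×141 + 2.09×388 = 494.91 + 810.92 = 1305.83
ΣP(Jan 2011)Q(Jan 2011) = 3.51×114 + 2.09×384 = 400.14 + 802.56 = 1202.7
L = 1305.83 / 1202.7 × 100 = 108.5749
Paasche component (current-period weights):
ΣP(Feb 2011)Q(Feb 2011) = 3.89×141 + 2.34×388 = 548.49 + 907.92 = 1456.41
ΣP(Feb 2011)Q(Jan 2011) = 3.89×114 + 2.34×384 = 443.46 + 898.56 = 1342.02
P = 1456.41 / 1342.02 × 100 = 108.5237
Fisher = √(L × P) = √(108.5749 × 108.5237) = 108.5493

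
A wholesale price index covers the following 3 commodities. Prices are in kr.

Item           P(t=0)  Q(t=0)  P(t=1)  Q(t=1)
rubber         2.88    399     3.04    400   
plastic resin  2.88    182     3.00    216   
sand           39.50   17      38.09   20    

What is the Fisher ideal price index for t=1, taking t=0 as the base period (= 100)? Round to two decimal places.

102.52

Laspeyres component (base-period weights):
ΣP(t=1)Q(t=0) = 3.04×399 + 3.00×182 + 38.09×17 = 1212.96 + 546 + 647.53 = 2406.49
ΣP(t=0)Q(t=0) = 2.88×399 + 2.88×182 + 39.50×17 = 1149.12 + 524.16 + 671.5 = 2344.78
L = 2406.49 / 2344.78 × 100 = 102.6318
Paasche component (current-period weights):
ΣP(t=1)Q(t=1) = 3.04×400 + 3.00×216 + 38.09×20 = 1216 + 648 + 761.8 = 2625.8
ΣP(t=0)Q(t=1) = 2.88×400 + 2.88×216 + 39.50×20 = 1152 + 622.08 + 790 = 2564.08
P = 2625.8 / 2564.08 × 100 = 102.4071
Fisher = √(L × P) = √(102.6318 × 102.4071) = 102.5194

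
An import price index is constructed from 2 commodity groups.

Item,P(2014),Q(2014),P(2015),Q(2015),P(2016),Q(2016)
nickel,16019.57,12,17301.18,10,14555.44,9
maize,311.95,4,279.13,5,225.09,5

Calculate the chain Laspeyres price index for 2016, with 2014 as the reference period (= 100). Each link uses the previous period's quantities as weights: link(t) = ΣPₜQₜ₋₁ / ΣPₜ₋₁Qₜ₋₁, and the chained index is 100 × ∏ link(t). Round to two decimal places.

Link 2014→2015:
ΣP(2015)Q(2014) = 17301.18×12 + 279.13×4 = 207614.16 + 1116.52 = 208730.68
ΣP(2014)Q(2014) = 16019.57×12 + 311.95×4 = 192234.84 + 1247.8 = 193482.64
link = 208730.68/193482.64 = 1.078808
Link 2015→2016:
ΣP(2016)Q(2015) = 14555.44×10 + 225.09×5 = 145554.4 + 1125.45 = 146679.85
ΣP(2015)Q(2015) = 17301.18×10 + 279.13×5 = 173011.8 + 1395.65 = 174407.45
link = 146679.85/174407.45 = 0.841018
Chained index = 100 × 1.078808 × 0.841018 = 90.7297

90.73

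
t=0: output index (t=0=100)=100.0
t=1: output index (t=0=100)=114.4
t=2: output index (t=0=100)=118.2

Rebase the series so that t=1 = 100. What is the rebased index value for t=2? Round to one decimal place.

103.3

Rebased(t=2) = 118.2 / 114.4 × 100 = 103.3217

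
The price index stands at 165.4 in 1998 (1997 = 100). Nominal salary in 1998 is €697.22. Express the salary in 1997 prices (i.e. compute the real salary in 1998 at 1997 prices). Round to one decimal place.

Real = Nominal ÷ (Index/100) = 697.22 ÷ (165.4/100)
     = 697.22 ÷ 1.654 = 421.5357

421.5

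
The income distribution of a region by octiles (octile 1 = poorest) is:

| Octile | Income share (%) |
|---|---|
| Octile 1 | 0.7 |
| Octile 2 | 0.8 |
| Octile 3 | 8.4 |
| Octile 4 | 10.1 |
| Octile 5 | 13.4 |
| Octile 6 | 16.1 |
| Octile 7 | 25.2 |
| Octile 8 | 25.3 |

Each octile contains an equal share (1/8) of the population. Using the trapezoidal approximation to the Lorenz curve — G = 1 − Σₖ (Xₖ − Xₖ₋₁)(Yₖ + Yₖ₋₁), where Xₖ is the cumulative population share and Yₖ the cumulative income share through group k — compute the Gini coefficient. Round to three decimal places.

Cumulative income shares Yₖ: 0.0070, 0.0150, 0.0990, 0.2000, 0.3340, 0.4950, 0.7470, 1.0000
Σ (Xₖ−Xₖ₋₁)(Yₖ+Yₖ₋₁) = (1/8)(0.0070+0.0000) + (1/8)(0.0150+0.0070) + (1/8)(0.0990+0.0150) + (1/8)(0.2000+0.0990) + (1/8)(0.3340+0.2000) + (1/8)(0.4950+0.3340) + (1/8)(0.7470+0.4950) + (1/8)(1.0000+0.7470)
  = 0.0009 + 0.0027 + 0.0143 + 0.0374 + 0.0668 + 0.1036 + 0.1552 + 0.2184 = 0.5992
G = 1 − 0.5992 = 0.4008

0.401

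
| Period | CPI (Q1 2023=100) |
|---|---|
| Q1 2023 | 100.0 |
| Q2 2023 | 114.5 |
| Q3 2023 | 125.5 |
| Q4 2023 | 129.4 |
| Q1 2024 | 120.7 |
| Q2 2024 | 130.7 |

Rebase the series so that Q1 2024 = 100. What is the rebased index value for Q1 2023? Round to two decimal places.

82.85

Rebased(Q1 2023) = 100.0 / 120.7 × 100 = 82.8500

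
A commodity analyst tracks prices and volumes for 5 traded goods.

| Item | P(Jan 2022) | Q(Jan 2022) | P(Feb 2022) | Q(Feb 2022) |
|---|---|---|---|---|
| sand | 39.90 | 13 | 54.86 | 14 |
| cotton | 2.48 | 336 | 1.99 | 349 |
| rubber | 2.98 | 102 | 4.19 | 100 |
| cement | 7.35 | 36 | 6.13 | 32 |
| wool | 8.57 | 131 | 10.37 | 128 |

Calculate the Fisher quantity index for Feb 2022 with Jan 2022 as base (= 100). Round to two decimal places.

100.43

Laspeyres component (base-period weights):
ΣP(Jan 2022)Q(Feb 2022) = 39.90×14 + 2.48×349 + 2.98×100 + 7.35×32 + 8.57×128 = 558.6 + 865.52 + 298 + 235.2 + 1096.96 = 3054.28
ΣP(Jan 2022)Q(Jan 2022) = 39.90×13 + 2.48×336 + 2.98×102 + 7.35×36 + 8.57×131 = 518.7 + 833.28 + 303.96 + 264.6 + 1122.67 = 3043.21
L = 3054.28 / 3043.21 × 100 = 100.3638
Paasche component (current-period weights):
ΣP(Feb 2022)Q(Feb 2022) = 54.86×14 + 1.99×349 + 4.19×100 + 6.13×32 + 10.37×128 = 768.04 + 694.51 + 419 + 196.16 + 1327.36 = 3405.07
ΣP(Feb 2022)Q(Jan 2022) = 54.86×13 + 1.99×336 + 4.19×102 + 6.13×36 + 10.37×131 = 713.18 + 668.64 + 427.38 + 220.68 + 1358.47 = 3388.35
P = 3405.07 / 3388.35 × 100 = 100.4935
Fisher = √(L × P) = √(100.3638 × 100.4935) = 100.4286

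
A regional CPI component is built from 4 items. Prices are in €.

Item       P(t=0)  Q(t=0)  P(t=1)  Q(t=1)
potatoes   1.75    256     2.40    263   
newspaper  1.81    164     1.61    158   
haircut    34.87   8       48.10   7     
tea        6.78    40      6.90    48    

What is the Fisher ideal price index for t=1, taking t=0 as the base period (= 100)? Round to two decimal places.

Laspeyres component (base-period weights):
ΣP(t=1)Q(t=0) = 2.40×256 + 1.61×164 + 48.10×8 + 6.90×40 = 614.4 + 264.04 + 384.8 + 276 = 1539.24
ΣP(t=0)Q(t=0) = 1.75×256 + 1.81×164 + 34.87×8 + 6.78×40 = 448 + 296.84 + 278.96 + 271.2 = 1295
L = 1539.24 / 1295 × 100 = 118.8602
Paasche component (current-period weights):
ΣP(t=1)Q(t=1) = 2.40×263 + 1.61×158 + 48.10×7 + 6.90×48 = 631.2 + 254.38 + 336.7 + 331.2 = 1553.48
ΣP(t=0)Q(t=1) = 1.75×263 + 1.81×158 + 34.87×7 + 6.78×48 = 460.25 + 285.98 + 244.09 + 325.44 = 1315.76
P = 1553.48 / 1315.76 × 100 = 118.0671
Fisher = √(L × P) = √(118.8602 × 118.0671) = 118.4630

118.46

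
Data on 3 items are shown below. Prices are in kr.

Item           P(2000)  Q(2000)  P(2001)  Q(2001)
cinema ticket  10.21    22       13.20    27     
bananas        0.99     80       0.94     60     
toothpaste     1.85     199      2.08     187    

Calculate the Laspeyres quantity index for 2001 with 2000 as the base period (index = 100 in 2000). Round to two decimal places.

Laspeyres quantity index uses base-period prices as weights.
ΣP(2000)·Q(2001) = 10.21×27 + 0.99×60 + 1.85×187 = 275.67 + 59.4 + 345.95 = 681.02
ΣP(2000)·Q(2000) = 10.21×22 + 0.99×80 + 1.85×199 = 224.62 + 79.2 + 368.15 = 671.97
Index = 681.02 / 671.97 × 100 = 101.3468

101.35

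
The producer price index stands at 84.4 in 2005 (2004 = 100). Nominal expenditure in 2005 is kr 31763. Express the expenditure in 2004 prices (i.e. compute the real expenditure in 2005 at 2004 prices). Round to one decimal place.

Real = Nominal ÷ (Index/100) = 31763 ÷ (84.4/100)
     = 31763 ÷ 0.844 = 37633.8863

37633.9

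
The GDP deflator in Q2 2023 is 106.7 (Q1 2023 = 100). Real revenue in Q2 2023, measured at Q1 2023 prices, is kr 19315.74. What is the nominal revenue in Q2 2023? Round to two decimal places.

Nominal = Real × (Index/100) = 19315.74 × (106.7/100)
        = 19315.74 × 1.067 = 20609.8946

20609.89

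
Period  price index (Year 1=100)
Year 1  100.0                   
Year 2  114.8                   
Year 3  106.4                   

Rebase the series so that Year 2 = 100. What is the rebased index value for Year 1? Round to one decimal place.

Rebased(Year 1) = 100.0 / 114.8 × 100 = 87.1080

87.1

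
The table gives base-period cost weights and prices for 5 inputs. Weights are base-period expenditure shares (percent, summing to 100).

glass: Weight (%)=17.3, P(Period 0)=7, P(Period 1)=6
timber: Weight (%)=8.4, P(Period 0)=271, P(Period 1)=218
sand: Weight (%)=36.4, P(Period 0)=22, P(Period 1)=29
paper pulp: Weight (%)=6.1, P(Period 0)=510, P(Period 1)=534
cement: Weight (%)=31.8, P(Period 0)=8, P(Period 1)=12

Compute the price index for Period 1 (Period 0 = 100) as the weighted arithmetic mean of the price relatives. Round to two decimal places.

123.65

glass: 17.3 × (6/7) = 17.3 × 0.857143 = 14.8286
timber: 8.4 × (218/271) = 8.4 × 0.804428 = 6.7572
sand: 36.4 × (29/22) = 36.4 × 1.318182 = 47.9818
paper pulp: 6.1 × (534/510) = 6.1 × 1.047059 = 6.3871
cement: 31.8 × (12/8) = 31.8 × 1.500000 = 47.7000
Index = Σ wᵢ·(p₁ᵢ/p₀ᵢ) = 14.8286 + 6.7572 + 47.9818 + 6.3871 + 47.7000 = 123.6546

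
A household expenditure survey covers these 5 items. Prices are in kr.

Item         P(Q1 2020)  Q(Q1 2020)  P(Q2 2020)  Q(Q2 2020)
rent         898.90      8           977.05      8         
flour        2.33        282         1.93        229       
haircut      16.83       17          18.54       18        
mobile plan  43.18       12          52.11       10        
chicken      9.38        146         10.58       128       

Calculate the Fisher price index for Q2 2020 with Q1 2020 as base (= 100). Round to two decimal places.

108.29

Laspeyres component (base-period weights):
ΣP(Q2 2020)Q(Q1 2020) = 977.05×8 + 1.93×282 + 18.54×17 + 52.11×12 + 10.58×146 = 7816.4 + 544.26 + 315.18 + 625.32 + 1544.68 = 10845.84
ΣP(Q1 2020)Q(Q1 2020) = 898.90×8 + 2.33×282 + 16.83×17 + 43.18×12 + 9.38×146 = 7191.2 + 657.06 + 286.11 + 518.16 + 1369.48 = 10022.01
L = 10845.84 / 10022.01 × 100 = 108.2202
Paasche component (current-period weights):
ΣP(Q2 2020)Q(Q2 2020) = 977.05×8 + 1.93×229 + 18.54×18 + 52.11×10 + 10.58×128 = 7816.4 + 441.97 + 333.72 + 521.1 + 1354.24 = 10467.43
ΣP(Q1 2020)Q(Q2 2020) = 898.90×8 + 2.33×229 + 16.83×18 + 43.18×10 + 9.38×128 = 7191.2 + 533.57 + 302.94 + 431.8 + 1200.64 = 9660.15
P = 10467.43 / 9660.15 × 100 = 108.3568
Fisher = √(L × P) = √(108.2202 × 108.3568) = 108.2885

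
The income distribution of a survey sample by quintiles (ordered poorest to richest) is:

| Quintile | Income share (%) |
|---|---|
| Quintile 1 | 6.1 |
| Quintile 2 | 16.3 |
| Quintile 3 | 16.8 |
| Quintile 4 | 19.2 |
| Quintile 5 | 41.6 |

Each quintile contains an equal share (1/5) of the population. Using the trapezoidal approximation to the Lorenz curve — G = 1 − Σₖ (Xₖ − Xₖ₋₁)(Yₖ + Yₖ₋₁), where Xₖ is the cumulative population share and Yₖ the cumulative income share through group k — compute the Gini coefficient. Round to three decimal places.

Cumulative income shares Yₖ: 0.0610, 0.2240, 0.3920, 0.5840, 1.0000
Σ (Xₖ−Xₖ₋₁)(Yₖ+Yₖ₋₁) = (1/5)(0.0610+0.0000) + (1/5)(0.2240+0.0610) + (1/5)(0.3920+0.2240) + (1/5)(0.5840+0.3920) + (1/5)(1.0000+0.5840)
  = 0.0122 + 0.0570 + 0.1232 + 0.1952 + 0.3168 = 0.7044
G = 1 − 0.7044 = 0.2956

0.296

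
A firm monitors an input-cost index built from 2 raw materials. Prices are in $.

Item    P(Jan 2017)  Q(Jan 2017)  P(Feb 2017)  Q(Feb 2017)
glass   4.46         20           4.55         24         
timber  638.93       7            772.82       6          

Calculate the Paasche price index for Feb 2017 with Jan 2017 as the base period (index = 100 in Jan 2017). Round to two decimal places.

Paasche price index uses current-period quantities as weights.
ΣP(Feb 2017)·Q(Feb 2017) = 4.55×24 + 772.82×6 = 109.2 + 4636.92 = 4746.12
ΣP(Jan 2017)·Q(Feb 2017) = 4.46×24 + 638.93×6 = 107.04 + 3833.58 = 3940.62
Index = 4746.12 / 3940.62 × 100 = 120.4409

120.44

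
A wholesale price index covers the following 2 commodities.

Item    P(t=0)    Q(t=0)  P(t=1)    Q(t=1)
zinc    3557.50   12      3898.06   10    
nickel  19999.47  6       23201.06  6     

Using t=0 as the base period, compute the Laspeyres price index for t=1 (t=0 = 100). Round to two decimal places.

Laspeyres price index uses base-period quantities as weights.
ΣP(t=1)·Q(t=0) = 3898.06×12 + 23201.06×6 = 46776.72 + 139206.36 = 185983.08
ΣP(t=0)·Q(t=0) = 3557.50×12 + 19999.47×6 = 42690 + 119996.82 = 162686.82
Index = 185983.08 / 162686.82 × 100 = 114.3197

114.32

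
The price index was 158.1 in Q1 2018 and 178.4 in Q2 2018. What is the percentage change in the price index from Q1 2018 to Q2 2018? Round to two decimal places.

Change = (178.4 − 158.1) / 158.1 × 100
       = 20.3 / 158.1 × 100 = 12.8400%

12.84%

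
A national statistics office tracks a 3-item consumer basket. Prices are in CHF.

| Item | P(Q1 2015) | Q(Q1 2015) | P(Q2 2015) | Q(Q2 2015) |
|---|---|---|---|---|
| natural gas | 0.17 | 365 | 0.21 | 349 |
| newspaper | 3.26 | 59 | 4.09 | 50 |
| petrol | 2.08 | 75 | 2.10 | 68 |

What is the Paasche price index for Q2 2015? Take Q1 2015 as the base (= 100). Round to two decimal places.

Paasche price index uses current-period quantities as weights.
ΣP(Q2 2015)·Q(Q2 2015) = 0.21×349 + 4.09×50 + 2.10×68 = 73.29 + 204.5 + 142.8 = 420.59
ΣP(Q1 2015)·Q(Q2 2015) = 0.17×349 + 3.26×50 + 2.08×68 = 59.33 + 163 + 141.44 = 363.77
Index = 420.59 / 363.77 × 100 = 115.6198

115.62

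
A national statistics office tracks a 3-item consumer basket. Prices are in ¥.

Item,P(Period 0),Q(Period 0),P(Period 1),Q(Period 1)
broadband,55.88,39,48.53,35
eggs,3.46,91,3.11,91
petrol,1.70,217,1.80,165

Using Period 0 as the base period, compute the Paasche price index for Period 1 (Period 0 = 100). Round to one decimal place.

89.3

Paasche price index uses current-period quantities as weights.
ΣP(Period 1)·Q(Period 1) = 48.53×35 + 3.11×91 + 1.80×165 = 1698.55 + 283.01 + 297 = 2278.56
ΣP(Period 0)·Q(Period 1) = 55.88×35 + 3.46×91 + 1.70×165 = 1955.8 + 314.86 + 280.5 = 2551.16
Index = 2278.56 / 2551.16 × 100 = 89.3147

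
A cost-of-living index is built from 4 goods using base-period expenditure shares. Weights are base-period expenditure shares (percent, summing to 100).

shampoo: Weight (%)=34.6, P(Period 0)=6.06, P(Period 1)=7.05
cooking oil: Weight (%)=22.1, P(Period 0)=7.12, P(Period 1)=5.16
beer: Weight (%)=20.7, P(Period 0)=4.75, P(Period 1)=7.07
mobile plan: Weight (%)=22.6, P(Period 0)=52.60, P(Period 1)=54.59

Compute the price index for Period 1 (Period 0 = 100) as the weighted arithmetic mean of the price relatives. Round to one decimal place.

shampoo: 34.6 × (7.05/6.06) = 34.6 × 1.163366 = 40.2525
cooking oil: 22.1 × (5.16/7.12) = 22.1 × 0.724719 = 16.0163
beer: 20.7 × (7.07/4.75) = 20.7 × 1.488421 = 30.8103
mobile plan: 22.6 × (54.59/52.60) = 22.6 × 1.037833 = 23.4550
Index = Σ wᵢ·(p₁ᵢ/p₀ᵢ) = 40.2525 + 16.0163 + 30.8103 + 23.4550 = 110.5341

110.5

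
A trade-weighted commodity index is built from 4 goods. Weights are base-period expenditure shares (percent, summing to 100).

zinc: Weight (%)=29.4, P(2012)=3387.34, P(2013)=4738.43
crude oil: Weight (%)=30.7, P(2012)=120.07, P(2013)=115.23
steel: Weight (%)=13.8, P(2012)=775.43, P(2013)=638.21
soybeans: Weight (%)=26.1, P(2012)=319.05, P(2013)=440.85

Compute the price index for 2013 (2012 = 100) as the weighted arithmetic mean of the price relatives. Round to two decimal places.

118.01

zinc: 29.4 × (4738.43/3387.34) = 29.4 × 1.398865 = 41.1266
crude oil: 30.7 × (115.23/120.07) = 30.7 × 0.959690 = 29.4625
steel: 13.8 × (638.21/775.43) = 13.8 × 0.823040 = 11.3580
soybeans: 26.1 × (440.85/319.05) = 26.1 × 1.381758 = 36.0639
Index = Σ wᵢ·(p₁ᵢ/p₀ᵢ) = 41.1266 + 29.4625 + 11.3580 + 36.0639 = 118.0110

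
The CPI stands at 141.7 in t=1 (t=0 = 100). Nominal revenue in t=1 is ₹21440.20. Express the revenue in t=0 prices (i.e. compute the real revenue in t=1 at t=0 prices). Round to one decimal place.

Real = Nominal ÷ (Index/100) = 21440.20 ÷ (141.7/100)
     = 21440.20 ÷ 1.417 = 15130.6987

15130.7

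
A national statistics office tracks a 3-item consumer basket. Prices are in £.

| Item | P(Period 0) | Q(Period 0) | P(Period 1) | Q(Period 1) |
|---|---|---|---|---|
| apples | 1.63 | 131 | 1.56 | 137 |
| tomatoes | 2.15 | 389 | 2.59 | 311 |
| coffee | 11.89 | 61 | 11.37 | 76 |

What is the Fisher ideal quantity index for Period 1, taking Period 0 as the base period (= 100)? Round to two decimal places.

99.99

Laspeyres component (base-period weights):
ΣP(Period 0)Q(Period 1) = 1.63×137 + 2.15×311 + 11.89×76 = 223.31 + 668.65 + 903.64 = 1795.6
ΣP(Period 0)Q(Period 0) = 1.63×131 + 2.15×389 + 11.89×61 = 213.53 + 836.35 + 725.29 = 1775.17
L = 1795.6 / 1775.17 × 100 = 101.1509
Paasche component (current-period weights):
ΣP(Period 1)Q(Period 1) = 1.56×137 + 2.59×311 + 11.37×76 = 213.72 + 805.49 + 864.12 = 1883.33
ΣP(Period 1)Q(Period 0) = 1.56×131 + 2.59×389 + 11.37×61 = 204.36 + 1007.51 + 693.57 = 1905.44
P = 1883.33 / 1905.44 × 100 = 98.8396
Fisher = √(L × P) = √(101.1509 × 98.8396) = 99.9886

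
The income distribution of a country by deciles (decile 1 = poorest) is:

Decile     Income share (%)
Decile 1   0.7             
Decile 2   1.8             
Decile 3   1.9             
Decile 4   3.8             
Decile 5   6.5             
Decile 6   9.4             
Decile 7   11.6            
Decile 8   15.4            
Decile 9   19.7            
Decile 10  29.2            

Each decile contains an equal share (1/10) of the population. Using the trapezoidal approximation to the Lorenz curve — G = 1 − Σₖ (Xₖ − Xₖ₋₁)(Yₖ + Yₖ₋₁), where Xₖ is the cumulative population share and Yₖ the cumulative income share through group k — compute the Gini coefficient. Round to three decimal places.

0.476

Cumulative income shares Yₖ: 0.0070, 0.0250, 0.0440, 0.0820, 0.1470, 0.2410, 0.3570, 0.5110, 0.7080, 1.0000
Σ (Xₖ−Xₖ₋₁)(Yₖ+Yₖ₋₁) = (1/10)(0.0070+0.0000) + (1/10)(0.0250+0.0070) + (1/10)(0.0440+0.0250) + (1/10)(0.0820+0.0440) + (1/10)(0.1470+0.0820) + (1/10)(0.2410+0.1470) + (1/10)(0.3570+0.2410) + (1/10)(0.5110+0.3570) + (1/10)(0.7080+0.5110) + (1/10)(1.0000+0.7080)
  = 0.0007 + 0.0032 + 0.0069 + 0.0126 + 0.0229 + 0.0388 + 0.0598 + 0.0868 + 0.1219 + 0.1708 = 0.5244
G = 1 − 0.5244 = 0.4756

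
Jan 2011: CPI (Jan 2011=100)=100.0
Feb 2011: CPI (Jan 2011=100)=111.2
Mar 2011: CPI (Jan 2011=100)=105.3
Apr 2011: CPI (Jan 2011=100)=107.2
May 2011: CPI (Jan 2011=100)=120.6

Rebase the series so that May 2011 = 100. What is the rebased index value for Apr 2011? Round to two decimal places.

Rebased(Apr 2011) = 107.2 / 120.6 × 100 = 88.8889

88.89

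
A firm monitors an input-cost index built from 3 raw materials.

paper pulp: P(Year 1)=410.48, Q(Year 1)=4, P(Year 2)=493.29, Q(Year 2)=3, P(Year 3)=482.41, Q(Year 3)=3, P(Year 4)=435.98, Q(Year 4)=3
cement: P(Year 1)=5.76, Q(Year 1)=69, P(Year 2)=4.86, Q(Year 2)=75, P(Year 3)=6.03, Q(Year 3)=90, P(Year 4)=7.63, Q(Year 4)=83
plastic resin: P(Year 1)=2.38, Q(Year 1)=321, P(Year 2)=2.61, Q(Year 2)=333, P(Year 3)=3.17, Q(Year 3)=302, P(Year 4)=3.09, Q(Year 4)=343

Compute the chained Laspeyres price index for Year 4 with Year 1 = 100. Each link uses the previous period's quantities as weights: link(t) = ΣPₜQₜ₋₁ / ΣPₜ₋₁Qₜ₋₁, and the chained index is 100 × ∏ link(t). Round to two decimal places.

121.42

Link Year 1→Year 2:
ΣP(Year 2)Q(Year 1) = 493.29×4 + 4.86×69 + 2.61×321 = 1973.16 + 335.34 + 837.81 = 3146.31
ΣP(Year 1)Q(Year 1) = 410.48×4 + 5.76×69 + 2.38×321 = 1641.92 + 397.44 + 763.98 = 2803.34
link = 3146.31/2803.34 = 1.122343
Link Year 2→Year 3:
ΣP(Year 3)Q(Year 2) = 482.41×3 + 6.03×75 + 3.17×333 = 1447.23 + 452.25 + 1055.61 = 2955.09
ΣP(Year 2)Q(Year 2) = 493.29×3 + 4.86×75 + 2.61×333 = 1479.87 + 364.5 + 869.13 = 2713.5
link = 2955.09/2713.5 = 1.089033
Link Year 3→Year 4:
ΣP(Year 4)Q(Year 3) = 435.98×3 + 7.63×90 + 3.09×302 = 1307.94 + 686.7 + 933.18 = 2927.82
ΣP(Year 3)Q(Year 3) = 482.41×3 + 6.03×90 + 3.17×302 = 1447.23 + 542.7 + 957.34 = 2947.27
link = 2927.82/2947.27 = 0.993401
Chained index = 100 × 1.122343 × 1.089033 × 0.993401 = 121.4202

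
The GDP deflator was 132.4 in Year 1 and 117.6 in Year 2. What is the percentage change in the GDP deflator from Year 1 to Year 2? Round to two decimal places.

-11.18%

Change = (117.6 − 132.4) / 132.4 × 100
       = -14.8 / 132.4 × 100 = -11.1782%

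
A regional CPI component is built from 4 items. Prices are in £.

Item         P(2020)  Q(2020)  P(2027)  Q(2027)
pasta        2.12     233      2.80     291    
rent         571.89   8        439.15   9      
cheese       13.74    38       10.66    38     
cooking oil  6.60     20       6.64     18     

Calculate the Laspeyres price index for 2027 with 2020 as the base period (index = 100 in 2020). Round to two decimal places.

Laspeyres price index uses base-period quantities as weights.
ΣP(2027)·Q(2020) = 2.80×233 + 439.15×8 + 10.66×38 + 6.64×20 = 652.4 + 3513.2 + 405.08 + 132.8 = 4703.48
ΣP(2020)·Q(2020) = 2.12×233 + 571.89×8 + 13.74×38 + 6.60×20 = 493.96 + 4575.12 + 522.12 + 132 = 5723.2
Index = 4703.48 / 5723.2 × 100 = 82.1827

82.18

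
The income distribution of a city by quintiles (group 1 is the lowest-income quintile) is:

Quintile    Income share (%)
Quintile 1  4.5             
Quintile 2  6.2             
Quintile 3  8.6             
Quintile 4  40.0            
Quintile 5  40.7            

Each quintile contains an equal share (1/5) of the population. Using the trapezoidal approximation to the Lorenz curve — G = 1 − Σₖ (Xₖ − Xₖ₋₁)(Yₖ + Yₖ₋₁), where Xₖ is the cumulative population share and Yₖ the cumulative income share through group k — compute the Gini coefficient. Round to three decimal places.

0.425

Cumulative income shares Yₖ: 0.0450, 0.1070, 0.1930, 0.5930, 1.0000
Σ (Xₖ−Xₖ₋₁)(Yₖ+Yₖ₋₁) = (1/5)(0.0450+0.0000) + (1/5)(0.1070+0.0450) + (1/5)(0.1930+0.1070) + (1/5)(0.5930+0.1930) + (1/5)(1.0000+0.5930)
  = 0.0090 + 0.0304 + 0.0600 + 0.1572 + 0.3186 = 0.5752
G = 1 − 0.5752 = 0.4248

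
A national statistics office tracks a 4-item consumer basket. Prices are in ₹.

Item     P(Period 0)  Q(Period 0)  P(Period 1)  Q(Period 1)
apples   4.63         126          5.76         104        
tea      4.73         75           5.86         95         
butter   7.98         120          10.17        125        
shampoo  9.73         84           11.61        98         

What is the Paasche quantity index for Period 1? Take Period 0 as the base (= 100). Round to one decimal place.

Paasche quantity index uses current-period prices as weights.
ΣP(Period 1)·Q(Period 1) = 5.76×104 + 5.86×95 + 10.17×125 + 11.61×98 = 599.04 + 556.7 + 1271.25 + 1137.78 = 3564.77
ΣP(Period 1)·Q(Period 0) = 5.76×126 + 5.86×75 + 10.17×120 + 11.61×84 = 725.76 + 439.5 + 1220.4 + 975.24 = 3360.9
Index = 3564.77 / 3360.9 × 100 = 106.0659

106.1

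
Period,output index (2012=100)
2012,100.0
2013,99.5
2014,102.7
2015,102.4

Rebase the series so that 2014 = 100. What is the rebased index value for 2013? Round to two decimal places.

96.88

Rebased(2013) = 99.5 / 102.7 × 100 = 96.8841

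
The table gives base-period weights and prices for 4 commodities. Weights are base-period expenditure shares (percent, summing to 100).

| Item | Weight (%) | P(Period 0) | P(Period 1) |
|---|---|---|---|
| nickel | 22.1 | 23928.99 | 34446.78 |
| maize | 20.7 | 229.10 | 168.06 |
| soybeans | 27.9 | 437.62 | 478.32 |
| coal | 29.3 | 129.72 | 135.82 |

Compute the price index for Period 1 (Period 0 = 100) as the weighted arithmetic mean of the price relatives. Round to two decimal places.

nickel: 22.1 × (34446.78/23928.99) = 22.1 × 1.439542 = 31.8139
maize: 20.7 × (168.06/229.10) = 20.7 × 0.733566 = 15.1848
soybeans: 27.9 × (478.32/437.62) = 27.9 × 1.093003 = 30.4948
coal: 29.3 × (135.82/129.72) = 29.3 × 1.047024 = 30.6778
Index = Σ wᵢ·(p₁ᵢ/p₀ᵢ) = 31.8139 + 15.1848 + 30.4948 + 30.6778 = 108.1713

108.17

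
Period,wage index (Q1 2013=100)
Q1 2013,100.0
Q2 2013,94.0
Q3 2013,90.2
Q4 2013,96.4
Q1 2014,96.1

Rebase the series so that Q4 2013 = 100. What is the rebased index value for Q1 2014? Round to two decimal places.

Rebased(Q1 2014) = 96.1 / 96.4 × 100 = 99.6888

99.69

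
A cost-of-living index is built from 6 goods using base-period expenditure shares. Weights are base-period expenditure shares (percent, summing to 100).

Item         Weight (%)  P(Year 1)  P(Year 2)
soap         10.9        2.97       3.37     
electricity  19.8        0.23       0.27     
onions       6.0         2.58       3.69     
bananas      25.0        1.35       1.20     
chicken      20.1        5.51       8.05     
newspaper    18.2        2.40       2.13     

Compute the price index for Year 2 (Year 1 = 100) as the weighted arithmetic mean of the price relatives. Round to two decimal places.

soap: 10.9 × (3.37/2.97) = 10.9 × 1.134680 = 12.3680
electricity: 19.8 × (0.27/0.23) = 19.8 × 1.173913 = 23.2435
onions: 6.0 × (3.69/2.58) = 6.0 × 1.430233 = 8.5814
bananas: 25.0 × (1.20/1.35) = 25.0 × 0.888889 = 22.2222
chicken: 20.1 × (8.05/5.51) = 20.1 × 1.460980 = 29.3657
newspaper: 18.2 × (2.13/2.40) = 18.2 × 0.887500 = 16.1525
Index = Σ wᵢ·(p₁ᵢ/p₀ᵢ) = 12.3680 + 23.2435 + 8.5814 + 22.2222 + 29.3657 + 16.1525 = 111.9333

111.93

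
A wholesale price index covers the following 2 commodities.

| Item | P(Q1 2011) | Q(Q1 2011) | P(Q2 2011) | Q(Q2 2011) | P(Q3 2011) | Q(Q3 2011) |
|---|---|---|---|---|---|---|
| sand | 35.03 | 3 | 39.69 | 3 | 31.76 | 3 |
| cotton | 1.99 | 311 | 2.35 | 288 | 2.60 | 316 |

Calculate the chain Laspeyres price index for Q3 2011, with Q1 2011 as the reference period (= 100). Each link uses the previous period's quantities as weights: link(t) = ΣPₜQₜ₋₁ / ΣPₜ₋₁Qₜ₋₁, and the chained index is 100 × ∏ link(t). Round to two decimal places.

Link Q1 2011→Q2 2011:
ΣP(Q2 2011)Q(Q1 2011) = 39.69×3 + 2.35×311 = 119.07 + 730.85 = 849.92
ΣP(Q1 2011)Q(Q1 2011) = 35.03×3 + 1.99×311 = 105.09 + 618.89 = 723.98
link = 849.92/723.98 = 1.173955
Link Q2 2011→Q3 2011:
ΣP(Q3 2011)Q(Q2 2011) = 31.76×3 + 2.60×288 = 95.28 + 748.8 = 844.08
ΣP(Q2 2011)Q(Q2 2011) = 39.69×3 + 2.35×288 = 119.07 + 676.8 = 795.87
link = 844.08/795.87 = 1.060575
Chained index = 100 × 1.173955 × 1.060575 = 124.5068

124.51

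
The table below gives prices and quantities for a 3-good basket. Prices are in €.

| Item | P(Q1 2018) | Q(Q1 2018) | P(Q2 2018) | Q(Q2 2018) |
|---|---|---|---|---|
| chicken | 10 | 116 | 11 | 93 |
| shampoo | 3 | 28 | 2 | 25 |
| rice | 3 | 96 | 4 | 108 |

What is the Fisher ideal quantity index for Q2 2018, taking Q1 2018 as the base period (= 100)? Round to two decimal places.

Laspeyres component (base-period weights):
ΣP(Q1 2018)Q(Q2 2018) = 10×93 + 3×25 + 3×108 = 930 + 75 + 324 = 1329
ΣP(Q1 2018)Q(Q1 2018) = 10×116 + 3×28 + 3×96 = 1160 + 84 + 288 = 1532
L = 1329 / 1532 × 100 = 86.7493
Paasche component (current-period weights):
ΣP(Q2 2018)Q(Q2 2018) = 11×93 + 2×25 + 4×108 = 1023 + 50 + 432 = 1505
ΣP(Q2 2018)Q(Q1 2018) = 11×116 + 2×28 + 4×96 = 1276 + 56 + 384 = 1716
P = 1505 / 1716 × 100 = 87.7040
Fisher = √(L × P) = √(86.7493 × 87.7040) = 87.2253

87.23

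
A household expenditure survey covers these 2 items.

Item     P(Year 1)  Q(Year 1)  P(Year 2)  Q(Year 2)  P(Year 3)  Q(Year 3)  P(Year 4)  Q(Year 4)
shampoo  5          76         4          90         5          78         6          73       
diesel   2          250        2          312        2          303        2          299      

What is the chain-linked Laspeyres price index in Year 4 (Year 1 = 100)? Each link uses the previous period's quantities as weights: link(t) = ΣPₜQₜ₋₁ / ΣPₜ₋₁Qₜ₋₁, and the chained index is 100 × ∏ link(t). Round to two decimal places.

107.53

Link Year 1→Year 2:
ΣP(Year 2)Q(Year 1) = 4×76 + 2×250 = 304 + 500 = 804
ΣP(Year 1)Q(Year 1) = 5×76 + 2×250 = 380 + 500 = 880
link = 804/880 = 0.913636
Link Year 2→Year 3:
ΣP(Year 3)Q(Year 2) = 5×90 + 2×312 = 450 + 624 = 1074
ΣP(Year 2)Q(Year 2) = 4×90 + 2×312 = 360 + 624 = 984
link = 1074/984 = 1.091463
Link Year 3→Year 4:
ΣP(Year 4)Q(Year 3) = 6×78 + 2×303 = 468 + 606 = 1074
ΣP(Year 3)Q(Year 3) = 5×78 + 2×303 = 390 + 606 = 996
link = 1074/996 = 1.078313
Chained index = 100 × 0.913636 × 1.091463 × 1.078313 = 107.5295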